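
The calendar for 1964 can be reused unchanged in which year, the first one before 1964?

1936

Two years share a calendar iff Jan 1 falls on the same weekday and both are leap or both are common. 1964: Jan 1 is Wednesday, leap year.
1963: Jan 1 Tuesday, common
1962: Jan 1 Monday, common
1961: Jan 1 Sunday, common
1960: Jan 1 Friday, leap
1959: Jan 1 Thursday, common
1958: Jan 1 Wednesday, common
1957: Jan 1 Tuesday, common
1956: Jan 1 Sunday, leap
1955: Jan 1 Saturday, common
1954: Jan 1 Friday, common
1953: Jan 1 Thursday, common
1952: Jan 1 Tuesday, leap
1951: Jan 1 Monday, common
1950: Jan 1 Sunday, common
1949: Jan 1 Saturday, common
1948: Jan 1 Thursday, leap
1947: Jan 1 Wednesday, common
1946: Jan 1 Tuesday, common
1945: Jan 1 Monday, common
1944: Jan 1 Saturday, leap
1943: Jan 1 Friday, common
1942: Jan 1 Thursday, common
1941: Jan 1 Wednesday, common
1940: Jan 1 Monday, leap
1939: Jan 1 Sunday, common
1938: Jan 1 Saturday, common
1937: Jan 1 Friday, common
1936: Jan 1 Wednesday, leap
1936 matches on both conditions.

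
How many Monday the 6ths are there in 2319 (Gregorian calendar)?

2

Check the 6th of each month of 2319: Jan 6: Mon, Feb 6: Thu, Mar 6: Thu, Apr 6: Sun, May 6: Tue, Jun 6: Fri, Jul 6: Sun, Aug 6: Wed, Sep 6: Sat, Oct 6: Mon, Nov 6: Thu, Dec 6: Sat.
Monday occurs in January, October — 2 months.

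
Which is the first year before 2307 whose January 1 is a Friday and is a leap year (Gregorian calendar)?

Jan 1 advances by 2 weekdays after a leap year and by 1 after a common year.
2307: Jan 1 is Tuesday.
2306: Monday
2305: Sunday
2304: Friday (leap)
2304 begins on a Friday and is a leap year.

2304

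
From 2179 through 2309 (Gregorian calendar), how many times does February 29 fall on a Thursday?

3

Leap years in 2179–2309: 31 of them.
Feb 29 weekday advances by 5 (mod 7) from one leap year to the next four years later (or differs when a century non-leap intervenes).
Leap-day weekdays: 2180:Tue 2184:Sun 2188:Fri 2192:Wed 2196:Mon 2204:Wed 2208:Mon 2212:Sat 2216:Thu✓ 2220:Tue 2224:Sun 2228:Fri 2232:Wed …(5 more)… 2256:Fri 2260:Wed 2264:Mon 2268:Sat 2272:Thu✓ 2276:Tue 2280:Sun 2284:Fri 2288:Wed 2292:Mon 2296:Sat 2304:Mon 2308:Sat
Thursday: 2216, 2244, 2272 → 3.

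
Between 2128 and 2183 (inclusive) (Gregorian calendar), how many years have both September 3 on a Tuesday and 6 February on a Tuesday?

Check each year's weekday for September 3 and 6 February:
  2128: Fri/Fri  2129: Sat/Sun  2130: Sun/Mon  2131: Mon/Tue  2132: Wed/Wed  2133: Thu/Fri  2134: Fri/Sat  2135: Sat/Sun  2136: Mon/Mon  2137: Tue/Wed  2138: Wed/Thu  2139: Thu/Fri  2140: Sat/Sat  2141: Sun/Mon  …(28 more)…  2170: Mon/Tue  2171: Tue/Wed  2172: Thu/Thu  2173: Fri/Sat  2174: Sat/Sun  2175: Sun/Mon  2176: Tue/Tue ✓  2177: Wed/Thu  2178: Thu/Fri  2179: Fri/Sat  2180: Sun/Sun  2181: Mon/Tue  2182: Tue/Wed  2183: Wed/Thu
Both conditions hold in: 2148, 2176 — 2.

2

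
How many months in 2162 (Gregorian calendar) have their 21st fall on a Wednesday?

2

Check the 21st of each month of 2162: Jan 21: Thu, Feb 21: Sun, Mar 21: Sun, Apr 21: Wed, May 21: Fri, Jun 21: Mon, Jul 21: Wed, Aug 21: Sat, Sep 21: Tue, Oct 21: Thu, Nov 21: Sun, Dec 21: Tue.
Wednesday occurs in April, July — 2 months.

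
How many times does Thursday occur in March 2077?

March 2077 has 31 days and begins on Monday.
The first Thursday is March 4.
Thursdays fall on 4, 11, 18, 25 — that's 4.

4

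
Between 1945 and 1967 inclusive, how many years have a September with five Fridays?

September has 30 days; it has five Fridays when Friday falls among the first (month-length − 28) days — i.e. when September 1 is one of Friday/Thursday.
September 1 by year: 1945:Sat 1946:Sun 1947:Mon 1948:Wed 1949:Thu✓ 1950:Fri✓ 1951:Sat 1952:Mon 1953:Tue 1954:Wed 1955:Thu✓ 1956:Sat 1957:Sun 1958:Mon 1959:Tue 1960:Thu✓ 1961:Fri✓ 1962:Sat 1963:Sun 1964:Tue 1965:Wed 1966:Thu✓ 1967:Fri✓
Years with five Fridays: 1949, 1950, 1955, 1960, 1961, 1966, 1967 → 7.

7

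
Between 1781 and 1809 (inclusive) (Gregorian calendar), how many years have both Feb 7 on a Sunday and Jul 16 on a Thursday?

0

Check each year's weekday for Feb 7 and Jul 16:
  1781: Wed/Mon  1782: Thu/Tue  1783: Fri/Wed  1784: Sat/Fri  1785: Mon/Sat  1786: Tue/Sun  1787: Wed/Mon  1788: Thu/Wed  1789: Sat/Thu  1790: Sun/Fri  1791: Mon/Sat  1792: Tue/Mon  1793: Thu/Tue  1794: Fri/Wed  1795: Sat/Thu  1796: Sun/Sat  1797: Tue/Sun  1798: Wed/Mon  1799: Thu/Tue  1800: Fri/Wed  1801: Sat/Thu  1802: Sun/Fri  1803: Mon/Sat  1804: Tue/Mon  1805: Thu/Tue  1806: Fri/Wed  1807: Sat/Thu  1808: Sun/Sat  1809: Tue/Sun
Both conditions hold in: no year — 0.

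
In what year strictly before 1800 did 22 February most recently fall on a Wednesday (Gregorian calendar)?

From one year to the next, a fixed date's weekday advances by 1, or by 2 when a Feb 29 lies between the two dates.
1800: February 22 is Saturday.
1799: Friday (−1)
1798: Thursday (−1)
1797: Wednesday (−1)
22 February falls on a Wednesday in 1797.

1797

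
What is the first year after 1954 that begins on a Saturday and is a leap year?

1972

Jan 1 advances by 2 weekdays after a leap year and by 1 after a common year.
1954: Jan 1 is Friday.
1955: Saturday
1956: Sunday (leap)
1957: Tuesday
1958: Wednesday
1959: Thursday
1960: Friday (leap)
1961: Sunday
1962: Monday
1963: Tuesday
1964: Wednesday (leap)
1965: Friday
1966: Saturday
1967: Sunday
1968: Monday (leap)
1969: Wednesday
1970: Thursday
1971: Friday
1972: Saturday (leap)
1972 begins on a Saturday and is a leap year.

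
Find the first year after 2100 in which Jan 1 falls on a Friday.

Jan 1 advances by 2 weekdays after a leap year and by 1 after a common year.
2100: Jan 1 is Friday.
2101: Saturday
2102: Sunday
2103: Monday
2104: Tuesday (leap)
2105: Thursday
2106: Friday
2106 begins on a Friday

2106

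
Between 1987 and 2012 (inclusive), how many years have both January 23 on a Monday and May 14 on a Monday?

Check each year's weekday for January 23 and May 14:
  1987: Fri/Thu  1988: Sat/Sat  1989: Mon/Sun  1990: Tue/Mon  1991: Wed/Tue  1992: Thu/Thu  1993: Sat/Fri  1994: Sun/Sat  1995: Mon/Sun  1996: Tue/Tue  1997: Thu/Wed  1998: Fri/Thu  1999: Sat/Fri  2000: Sun/Sun  2001: Tue/Mon  2002: Wed/Tue  2003: Thu/Wed  2004: Fri/Fri  2005: Sun/Sat  2006: Mon/Sun  2007: Tue/Mon  2008: Wed/Wed  2009: Fri/Thu  2010: Sat/Fri  2011: Sun/Sat  2012: Mon/Mon ✓
Both conditions hold in: 2012 — 1.

1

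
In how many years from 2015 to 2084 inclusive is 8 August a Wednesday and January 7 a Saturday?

2

Check each year's weekday for 8 August and January 7:
  2015: Sat/Wed  2016: Mon/Thu  2017: Tue/Sat  2018: Wed/Sun  2019: Thu/Mon  2020: Sat/Tue  2021: Sun/Thu  2022: Mon/Fri  2023: Tue/Sat  2024: Thu/Sun  2025: Fri/Tue  2026: Sat/Wed  2027: Sun/Thu  2028: Tue/Fri  …(42 more)…  2071: Sat/Wed  2072: Mon/Thu  2073: Tue/Sat  2074: Wed/Sun  2075: Thu/Mon  2076: Sat/Tue  2077: Sun/Thu  2078: Mon/Fri  2079: Tue/Sat  2080: Thu/Sun  2081: Fri/Tue  2082: Sat/Wed  2083: Sun/Thu  2084: Tue/Fri
Both conditions hold in: 2040, 2068 — 2.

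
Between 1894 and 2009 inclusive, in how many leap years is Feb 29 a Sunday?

Leap years in 1894–2009: 28 of them.
Feb 29 weekday advances by 5 (mod 7) from one leap year to the next four years later (or differs when a century non-leap intervenes).
Leap-day weekdays: 1896:Sat 1904:Mon 1908:Sat 1912:Thu 1916:Tue 1920:Sun✓ 1924:Fri 1928:Wed 1932:Mon 1936:Sat 1940:Thu 1944:Tue 1948:Sun✓ 1952:Fri 1956:Wed 1960:Mon 1964:Sat 1968:Thu 1972:Tue 1976:Sun✓ 1980:Fri 1984:Wed 1988:Mon 1992:Sat 1996:Thu 2000:Tue 2004:Sun✓ 2008:Fri
Sunday: 1920, 1948, 1976, 2004 → 4.

4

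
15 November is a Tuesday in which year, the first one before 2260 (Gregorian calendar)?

2259

From one year to the next, a fixed date's weekday advances by 1, or by 2 when a Feb 29 lies between the two dates.
2260: November 15 is Thursday.
2259: Tuesday (−2)
15 November falls on a Tuesday in 2259.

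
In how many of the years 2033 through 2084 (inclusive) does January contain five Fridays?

January has 31 days; it has five Fridays when Friday falls among the first (month-length − 28) days — i.e. when January 1 is one of Friday/Thursday/Wednesday.
January 1 by year: 2033:Sat 2034:Sun 2035:Mon 2036:Tue 2037:Thu✓ 2038:Fri✓ 2039:Sat 2040:Sun 2041:Tue 2042:Wed✓ 2043:Thu✓ 2044:Fri✓ 2045:Sun 2046:Mon 2047:Tue …(22 more)… 2070:Wed✓ 2071:Thu✓ 2072:Fri✓ 2073:Sun 2074:Mon 2075:Tue 2076:Wed✓ 2077:Fri✓ 2078:Sat 2079:Sun 2080:Mon 2081:Wed✓ 2082:Thu✓ 2083:Fri✓ 2084:Sat
Years with five Fridays: 2037, 2038, 2042, 2043, 2044, 2048, 2049, 2053, 2054, 2055, 2059, 2060, 2065, 2066, 2070, 2071, 2072, 2076, 2077, 2081, 2082, 2083 → 22.

22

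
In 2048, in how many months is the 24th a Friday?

Check the 24th of each month of 2048: Jan 24: Fri, Feb 24: Mon, Mar 24: Tue, Apr 24: Fri, May 24: Sun, Jun 24: Wed, Jul 24: Fri, Aug 24: Mon, Sep 24: Thu, Oct 24: Sat, Nov 24: Tue, Dec 24: Thu.
Friday occurs in January, April, July — 3 months.

3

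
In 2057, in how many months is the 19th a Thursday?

2

Check the 19th of each month of 2057: Jan 19: Fri, Feb 19: Mon, Mar 19: Mon, Apr 19: Thu, May 19: Sat, Jun 19: Tue, Jul 19: Thu, Aug 19: Sun, Sep 19: Wed, Oct 19: Fri, Nov 19: Mon, Dec 19: Wed.
Thursday occurs in April, July — 2 months.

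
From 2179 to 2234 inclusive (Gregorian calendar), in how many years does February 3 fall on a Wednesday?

Track February 3's weekday year by year (advancing +1, or +2 across a Feb 29):
  2179: Wed ✓  2180: Thu (+1)  2181: Sat (+2)  2182: Sun (+1)  2183: Mon (+1)
  2184: Tue (+1)  2185: Thu (+2)  2186: Fri (+1)  2187: Sat (+1)  2188: Sun (+1)
  2189: Tue (+2)  2190: Wed (+1) ✓  2191: Thu (+1)  2192: Fri (+1)  … (28 more years) …
  2221: Sat (+2)  2222: Sun (+1)  2223: Mon (+1)  2224: Tue (+1)  2225: Thu (+2)
  2226: Fri (+1)  2227: Sat (+1)  2228: Sun (+1)  2229: Tue (+2)  2230: Wed (+1) ✓
  2231: Thu (+1)  2232: Fri (+1)  2233: Sun (+2)  2234: Mon (+1)
Wednesday years: 2179, 2190, 2196, 2202, 2208, 2213, 2219, 2230 — 8 in total.

8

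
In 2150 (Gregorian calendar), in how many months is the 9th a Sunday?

1

Check the 9th of each month of 2150: Jan 9: Fri, Feb 9: Mon, Mar 9: Mon, Apr 9: Thu, May 9: Sat, Jun 9: Tue, Jul 9: Thu, Aug 9: Sun, Sep 9: Wed, Oct 9: Fri, Nov 9: Mon, Dec 9: Wed.
Sunday occurs in August — 1 month.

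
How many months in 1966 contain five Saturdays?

5

A month of length L has five Saturdays iff its first Saturday is on day ≤ L−28 (so day 1–3 in a 31-day month, 1–2 in a 30-day month, day 1 in a leap February).
Checking each month of 1966: Jan starts Sat (31d) ✓; Feb starts Tue (28d); Mar starts Tue (31d); Apr starts Fri (30d) ✓; May starts Sun (31d); Jun starts Wed (30d); Jul starts Fri (31d) ✓; Aug starts Mon (31d); Sep starts Thu (30d); Oct starts Sat (31d) ✓; Nov starts Tue (30d); Dec starts Thu (31d) ✓.
Five-Saturday months: January, April, July, October, December → 5.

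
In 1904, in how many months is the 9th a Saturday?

Check the 9th of each month of 1904: Jan 9: Sat, Feb 9: Tue, Mar 9: Wed, Apr 9: Sat, May 9: Mon, Jun 9: Thu, Jul 9: Sat, Aug 9: Tue, Sep 9: Fri, Oct 9: Sun, Nov 9: Wed, Dec 9: Fri.
Saturday occurs in January, April, July — 3 months.

3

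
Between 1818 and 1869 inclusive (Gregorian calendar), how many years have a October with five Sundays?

22

October has 31 days; it has five Sundays when Sunday falls among the first (month-length − 28) days — i.e. when October 1 is one of Sunday/Saturday/Friday.
October 1 by year: 1818:Thu 1819:Fri✓ 1820:Sun✓ 1821:Mon 1822:Tue 1823:Wed 1824:Fri✓ 1825:Sat✓ 1826:Sun✓ 1827:Mon 1828:Wed 1829:Thu 1830:Fri✓ 1831:Sat✓ 1832:Mon …(22 more)… 1855:Mon 1856:Wed 1857:Thu 1858:Fri✓ 1859:Sat✓ 1860:Mon 1861:Tue 1862:Wed 1863:Thu 1864:Sat✓ 1865:Sun✓ 1866:Mon 1867:Tue 1868:Thu 1869:Fri✓
Years with five Sundays: 1819, 1820, 1824, 1825, 1826, 1830, 1831, 1836, 1837, 1841, 1842, 1843, 1847, 1848, 1852, 1853, 1854, 1858, 1859, 1864, 1865, 1869 → 22.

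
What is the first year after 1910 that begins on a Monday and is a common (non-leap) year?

1917

Jan 1 advances by 2 weekdays after a leap year and by 1 after a common year.
1910: Jan 1 is Saturday.
1911: Sunday
1912: Monday (leap)
1913: Wednesday
1914: Thursday
1915: Friday
1916: Saturday (leap)
1917: Monday
1917 begins on a Monday and is a common year.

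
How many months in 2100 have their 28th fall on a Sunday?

Check the 28th of each month of 2100: Jan 28: Thu, Feb 28: Sun, Mar 28: Sun, Apr 28: Wed, May 28: Fri, Jun 28: Mon, Jul 28: Wed, Aug 28: Sat, Sep 28: Tue, Oct 28: Thu, Nov 28: Sun, Dec 28: Tue.
Sunday occurs in February, March, November — 3 months.

3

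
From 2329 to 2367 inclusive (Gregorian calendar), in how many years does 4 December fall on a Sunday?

6

Track 4 December's weekday year by year (advancing +1, or +2 across a Feb 29):
  2329: Wed  2330: Thu (+1)  2331: Fri (+1)  2332: Sun (+2) ✓  2333: Mon (+1)
  2334: Tue (+1)  2335: Wed (+1)  2336: Fri (+2)  2337: Sat (+1)  2338: Sun (+1) ✓
  2339: Mon (+1)  2340: Wed (+2)  2341: Thu (+1)  2342: Fri (+1)  … (11 more years) …
  2354: Sat (+1)  2355: Sun (+1) ✓  2356: Tue (+2)  2357: Wed (+1)  2358: Thu (+1)
  2359: Fri (+1)  2360: Sun (+2) ✓  2361: Mon (+1)  2362: Tue (+1)  2363: Wed (+1)
  2364: Fri (+2)  2365: Sat (+1)  2366: Sun (+1) ✓  2367: Mon (+1)
Sunday years: 2332, 2338, 2349, 2355, 2360, 2366 — 6 in total.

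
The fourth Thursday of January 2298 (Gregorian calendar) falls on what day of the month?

January 1, 2298 is a Saturday, so the first Thursday is the 6th.
The fourth Thursday is 6 + 21 = 27.

27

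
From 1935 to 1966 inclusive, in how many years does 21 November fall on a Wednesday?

Track 21 November's weekday year by year (advancing +1, or +2 across a Feb 29):
  1935: Thu  1936: Sat (+2)  1937: Sun (+1)  1938: Mon (+1)  1939: Tue (+1)
  1940: Thu (+2)  1941: Fri (+1)  1942: Sat (+1)  1943: Sun (+1)  1944: Tue (+2)
  1945: Wed (+1) ✓  1946: Thu (+1)  1947: Fri (+1)  1948: Sun (+2)  … (4 more years) …
  1953: Sat (+1)  1954: Sun (+1)  1955: Mon (+1)  1956: Wed (+2) ✓  1957: Thu (+1)
  1958: Fri (+1)  1959: Sat (+1)  1960: Mon (+2)  1961: Tue (+1)  1962: Wed (+1) ✓
  1963: Thu (+1)  1964: Sat (+2)  1965: Sun (+1)  1966: Mon (+1)
Wednesday years: 1945, 1951, 1956, 1962 — 4 in total.

4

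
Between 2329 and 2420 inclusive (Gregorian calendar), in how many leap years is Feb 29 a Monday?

Leap years in 2329–2420: 23 of them.
Feb 29 weekday advances by 5 (mod 7) from one leap year to the next four years later (or differs when a century non-leap intervenes).
Leap-day weekdays: 2332:Mon✓ 2336:Sat 2340:Thu 2344:Tue 2348:Sun 2352:Fri 2356:Wed 2360:Mon✓ 2364:Sat 2368:Thu 2372:Tue 2376:Sun 2380:Fri 2384:Wed 2388:Mon✓ 2392:Sat 2396:Thu 2400:Tue 2404:Sun 2408:Fri 2412:Wed 2416:Mon✓ 2420:Sat
Monday: 2332, 2360, 2388, 2416 → 4.

4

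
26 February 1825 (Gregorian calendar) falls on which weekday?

January 1, 1825 is a Saturday.
February 26 is day 57 of the year, i.e. 56 days after Jan 1.
56 mod 7 = 0, so advance 0 weekdays from Saturday: Saturday.

Saturday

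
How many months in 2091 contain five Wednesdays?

4

A month of length L has five Wednesdays iff its first Wednesday is on day ≤ L−28 (so day 1–3 in a 31-day month, 1–2 in a 30-day month, day 1 in a leap February).
Checking each month of 2091: Jan starts Mon (31d) ✓; Feb starts Thu (28d); Mar starts Thu (31d); Apr starts Sun (30d); May starts Tue (31d) ✓; Jun starts Fri (30d); Jul starts Sun (31d); Aug starts Wed (31d) ✓; Sep starts Sat (30d); Oct starts Mon (31d) ✓; Nov starts Thu (30d); Dec starts Sat (31d).
Five-Wednesday months: January, May, August, October → 4.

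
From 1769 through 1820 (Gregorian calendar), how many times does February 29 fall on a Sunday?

Leap years in 1769–1820: 12 of them.
Feb 29 weekday advances by 5 (mod 7) from one leap year to the next four years later (or differs when a century non-leap intervenes).
Leap-day weekdays: 1772:Sat 1776:Thu 1780:Tue 1784:Sun✓ 1788:Fri 1792:Wed 1796:Mon 1804:Wed 1808:Mon 1812:Sat 1816:Thu 1820:Tue
Sunday: 1784 → 1.

1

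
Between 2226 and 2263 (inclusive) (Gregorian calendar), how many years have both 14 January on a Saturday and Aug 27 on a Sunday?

4

Check each year's weekday for 14 January and Aug 27:
  2226: Sat/Sun ✓  2227: Sun/Mon  2228: Mon/Wed  2229: Wed/Thu  2230: Thu/Fri  2231: Fri/Sat  2232: Sat/Mon  2233: Mon/Tue  2234: Tue/Wed  2235: Wed/Thu  2236: Thu/Sat  2237: Sat/Sun ✓  2238: Sun/Mon  2239: Mon/Tue  …(10 more)…  2250: Mon/Tue  2251: Tue/Wed  2252: Wed/Fri  2253: Fri/Sat  2254: Sat/Sun ✓  2255: Sun/Mon  2256: Mon/Wed  2257: Wed/Thu  2258: Thu/Fri  2259: Fri/Sat  2260: Sat/Mon  2261: Mon/Tue  2262: Tue/Wed  2263: Wed/Thu
Both conditions hold in: 2226, 2237, 2243, 2254 — 4.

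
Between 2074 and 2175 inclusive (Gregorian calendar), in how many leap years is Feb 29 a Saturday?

Leap years in 2074–2175: 24 of them.
Feb 29 weekday advances by 5 (mod 7) from one leap year to the next four years later (or differs when a century non-leap intervenes).
Leap-day weekdays: 2076:Sat✓ 2080:Thu 2084:Tue 2088:Sun 2092:Fri 2096:Wed 2104:Fri 2108:Wed 2112:Mon 2116:Sat✓ 2120:Thu 2124:Tue 2128:Sun 2132:Fri 2136:Wed 2140:Mon 2144:Sat✓ 2148:Thu 2152:Tue 2156:Sun 2160:Fri 2164:Wed 2168:Mon 2172:Sat✓
Saturday: 2076, 2116, 2144, 2172 → 4.

4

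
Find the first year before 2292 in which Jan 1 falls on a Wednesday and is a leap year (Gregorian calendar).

Jan 1 advances by 2 weekdays after a leap year and by 1 after a common year.
2292: Jan 1 is Friday (leap).
2291: Thursday
2290: Wednesday
2289: Tuesday
2288: Sunday (leap)
2287: Saturday
2286: Friday
2285: Thursday
2284: Tuesday (leap)
2283: Monday
2282: Sunday
2281: Saturday
2280: Thursday (leap)
2279: Wednesday
2278: Tuesday
2277: Monday
2276: Saturday (leap)
2275: Friday
2274: Thursday
2273: Wednesday
2272: Monday (leap)
2271: Sunday
2270: Saturday
2269: Friday
2268: Wednesday (leap)
2268 begins on a Wednesday and is a leap year.

2268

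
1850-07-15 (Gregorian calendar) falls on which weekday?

Monday

January 1, 1850 is a Tuesday.
July 15 is day 196 of the year, i.e. 195 days after Jan 1.
195 mod 7 = 6, so advance 6 weekdays from Tuesday: Monday.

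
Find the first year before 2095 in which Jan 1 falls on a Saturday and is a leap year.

Jan 1 advances by 2 weekdays after a leap year and by 1 after a common year.
2095: Jan 1 is Saturday.
2094: Friday
2093: Thursday
2092: Tuesday (leap)
2091: Monday
2090: Sunday
2089: Saturday
2088: Thursday (leap)
2087: Wednesday
2086: Tuesday
2085: Monday
2084: Saturday (leap)
2084 begins on a Saturday and is a leap year.

2084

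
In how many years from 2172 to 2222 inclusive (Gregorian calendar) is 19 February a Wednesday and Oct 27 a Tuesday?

Check each year's weekday for 19 February and Oct 27:
  2172: Wed/Tue ✓  2173: Fri/Wed  2174: Sat/Thu  2175: Sun/Fri  2176: Mon/Sun  2177: Wed/Mon  2178: Thu/Tue  2179: Fri/Wed  2180: Sat/Fri  2181: Mon/Sat  2182: Tue/Sun  2183: Wed/Mon  2184: Thu/Wed  2185: Sat/Thu  …(23 more)…  2209: Sun/Fri  2210: Mon/Sat  2211: Tue/Sun  2212: Wed/Tue ✓  2213: Fri/Wed  2214: Sat/Thu  2215: Sun/Fri  2216: Mon/Sun  2217: Wed/Mon  2218: Thu/Tue  2219: Fri/Wed  2220: Sat/Fri  2221: Mon/Sat  2222: Tue/Sun
Both conditions hold in: 2172, 2212 — 2.

2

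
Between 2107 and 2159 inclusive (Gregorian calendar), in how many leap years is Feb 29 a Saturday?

Leap years in 2107–2159: 13 of them.
Feb 29 weekday advances by 5 (mod 7) from one leap year to the next four years later (or differs when a century non-leap intervenes).
Leap-day weekdays: 2108:Wed 2112:Mon 2116:Sat✓ 2120:Thu 2124:Tue 2128:Sun 2132:Fri 2136:Wed 2140:Mon 2144:Sat✓ 2148:Thu 2152:Tue 2156:Sun
Saturday: 2116, 2144 → 2.

2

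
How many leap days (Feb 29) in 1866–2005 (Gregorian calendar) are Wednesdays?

4

Leap years in 1866–2005: 34 of them.
Feb 29 weekday advances by 5 (mod 7) from one leap year to the next four years later (or differs when a century non-leap intervenes).
Leap-day weekdays: 1868:Sat 1872:Thu 1876:Tue 1880:Sun 1884:Fri 1888:Wed✓ 1892:Mon 1896:Sat 1904:Mon 1908:Sat 1912:Thu 1916:Tue 1920:Sun …(8 more)… 1956:Wed✓ 1960:Mon 1964:Sat 1968:Thu 1972:Tue 1976:Sun 1980:Fri 1984:Wed✓ 1988:Mon 1992:Sat 1996:Thu 2000:Tue 2004:Sun
Wednesday: 1888, 1928, 1956, 1984 → 4.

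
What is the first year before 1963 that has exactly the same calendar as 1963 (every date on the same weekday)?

Two years share a calendar iff Jan 1 falls on the same weekday and both are leap or both are common. 1963: Jan 1 is Tuesday, common year.
1962: Jan 1 Monday, common
1961: Jan 1 Sunday, common
1960: Jan 1 Friday, leap
1959: Jan 1 Thursday, common
1958: Jan 1 Wednesday, common
1957: Jan 1 Tuesday, common
1957 matches on both conditions.

1957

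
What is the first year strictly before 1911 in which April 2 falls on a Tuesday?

From one year to the next, a fixed date's weekday advances by 1, or by 2 when a Feb 29 lies between the two dates.
1911: April 2 is Sunday.
1910: Saturday (−1)
1909: Friday (−1)
1908: Thursday (−1)
1907: Tuesday (−2)
April 2 falls on a Tuesday in 1907.

1907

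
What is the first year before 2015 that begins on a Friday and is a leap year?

Jan 1 advances by 2 weekdays after a leap year and by 1 after a common year.
2015: Jan 1 is Thursday.
2014: Wednesday
2013: Tuesday
2012: Sunday (leap)
2011: Saturday
2010: Friday
2009: Thursday
2008: Tuesday (leap)
2007: Monday
2006: Sunday
2005: Saturday
2004: Thursday (leap)
2003: Wednesday
2002: Tuesday
2001: Monday
2000: Saturday (leap)
1999: Friday
1998: Thursday
1997: Wednesday
1996: Monday (leap)
1995: Sunday
1994: Saturday
1993: Friday
1992: Wednesday (leap)
1991: Tuesday
1990: Monday
1989: Sunday
1988: Friday (leap)
1988 begins on a Friday and is a leap year.

1988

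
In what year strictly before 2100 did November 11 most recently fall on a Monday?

2097

From one year to the next, a fixed date's weekday advances by 1, or by 2 when a Feb 29 lies between the two dates.
2100: November 11 is Thursday.
2099: Wednesday (−1)
2098: Tuesday (−1)
2097: Monday (−1)
November 11 falls on a Monday in 2097.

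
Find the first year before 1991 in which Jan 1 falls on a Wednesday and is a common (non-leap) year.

Jan 1 advances by 2 weekdays after a leap year and by 1 after a common year.
1991: Jan 1 is Tuesday.
1990: Monday
1989: Sunday
1988: Friday (leap)
1987: Thursday
1986: Wednesday
1986 begins on a Wednesday and is a common year.

1986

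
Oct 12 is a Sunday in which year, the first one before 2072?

2070

From one year to the next, a fixed date's weekday advances by 1, or by 2 when a Feb 29 lies between the two dates.
2072: October 12 is Wednesday.
2071: Monday (−2)
2070: Sunday (−1)
Oct 12 falls on a Sunday in 2070.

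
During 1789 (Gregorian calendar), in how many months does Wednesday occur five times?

4

A month of length L has five Wednesdays iff its first Wednesday is on day ≤ L−28 (so day 1–3 in a 31-day month, 1–2 in a 30-day month, day 1 in a leap February).
Checking each month of 1789: Jan starts Thu (31d); Feb starts Sun (28d); Mar starts Sun (31d); Apr starts Wed (30d) ✓; May starts Fri (31d); Jun starts Mon (30d); Jul starts Wed (31d) ✓; Aug starts Sat (31d); Sep starts Tue (30d) ✓; Oct starts Thu (31d); Nov starts Sun (30d); Dec starts Tue (31d) ✓.
Five-Wednesday months: April, July, September, December → 4.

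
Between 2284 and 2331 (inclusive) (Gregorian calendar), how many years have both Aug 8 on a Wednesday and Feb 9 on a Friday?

Check each year's weekday for Aug 8 and Feb 9:
  2284: Fri/Sat  2285: Sat/Mon  2286: Sun/Tue  2287: Mon/Wed  2288: Wed/Thu  2289: Thu/Sat  2290: Fri/Sun  2291: Sat/Mon  2292: Mon/Tue  2293: Tue/Thu  2294: Wed/Fri ✓  2295: Thu/Sat  2296: Sat/Sun  2297: Sun/Tue  …(20 more)…  2318: Thu/Sat  2319: Fri/Sun  2320: Sun/Mon  2321: Mon/Wed  2322: Tue/Thu  2323: Wed/Fri ✓  2324: Fri/Sat  2325: Sat/Mon  2326: Sun/Tue  2327: Mon/Wed  2328: Wed/Thu  2329: Thu/Sat  2330: Fri/Sun  2331: Sat/Mon
Both conditions hold in: 2294, 2300, 2306, 2317, 2323 — 5.

5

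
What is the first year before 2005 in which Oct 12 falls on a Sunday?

From one year to the next, a fixed date's weekday advances by 1, or by 2 when a Feb 29 lies between the two dates.
2005: October 12 is Wednesday.
2004: Tuesday (−1)
2003: Sunday (−2)
Oct 12 falls on a Sunday in 2003.

2003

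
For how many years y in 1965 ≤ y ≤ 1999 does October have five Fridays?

16

October has 31 days; it has five Fridays when Friday falls among the first (month-length − 28) days — i.e. when October 1 is one of Friday/Thursday/Wednesday.
October 1 by year: 1965:Fri✓ 1966:Sat 1967:Sun 1968:Tue 1969:Wed✓ 1970:Thu✓ 1971:Fri✓ 1972:Sun 1973:Mon 1974:Tue 1975:Wed✓ 1976:Fri✓ 1977:Sat 1978:Sun 1979:Mon …(5 more)… 1985:Tue 1986:Wed✓ 1987:Thu✓ 1988:Sat 1989:Sun 1990:Mon 1991:Tue 1992:Thu✓ 1993:Fri✓ 1994:Sat 1995:Sun 1996:Tue 1997:Wed✓ 1998:Thu✓ 1999:Fri✓
Years with five Fridays: 1965, 1969, 1970, 1971, 1975, 1976, 1980, 1981, 1982, 1986, 1987, 1992, 1993, 1997, 1998, 1999 → 16.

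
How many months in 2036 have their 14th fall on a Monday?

Check the 14th of each month of 2036: Jan 14: Mon, Feb 14: Thu, Mar 14: Fri, Apr 14: Mon, May 14: Wed, Jun 14: Sat, Jul 14: Mon, Aug 14: Thu, Sep 14: Sun, Oct 14: Tue, Nov 14: Fri, Dec 14: Sun.
Monday occurs in January, April, July — 3 months.

3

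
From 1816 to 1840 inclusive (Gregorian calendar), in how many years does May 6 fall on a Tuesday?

Track May 6's weekday year by year (advancing +1, or +2 across a Feb 29):
  1816: Mon  1817: Tue (+1) ✓  1818: Wed (+1)  1819: Thu (+1)  1820: Sat (+2)
  1821: Sun (+1)  1822: Mon (+1)  1823: Tue (+1) ✓  1824: Thu (+2)  1825: Fri (+1)
  1826: Sat (+1)  1827: Sun (+1)  1828: Tue (+2) ✓  1829: Wed (+1)  1830: Thu (+1)
  1831: Fri (+1)  1832: Sun (+2)  1833: Mon (+1)  1834: Tue (+1) ✓  1835: Wed (+1)
  1836: Fri (+2)  1837: Sat (+1)  1838: Sun (+1)  1839: Mon (+1)  1840: Wed (+2)
Tuesday years: 1817, 1823, 1828, 1834 — 4 in total.

4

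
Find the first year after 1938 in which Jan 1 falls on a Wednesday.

1941

Jan 1 advances by 2 weekdays after a leap year and by 1 after a common year.
1938: Jan 1 is Saturday.
1939: Sunday
1940: Monday (leap)
1941: Wednesday
1941 begins on a Wednesday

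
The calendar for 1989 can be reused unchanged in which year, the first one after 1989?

1995

Two years share a calendar iff Jan 1 falls on the same weekday and both are leap or both are common. 1989: Jan 1 is Sunday, common year.
1990: Jan 1 Monday, common
1991: Jan 1 Tuesday, common
1992: Jan 1 Wednesday, leap
1993: Jan 1 Friday, common
1994: Jan 1 Saturday, common
1995: Jan 1 Sunday, common
1995 matches on both conditions.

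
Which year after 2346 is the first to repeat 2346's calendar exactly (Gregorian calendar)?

Two years share a calendar iff Jan 1 falls on the same weekday and both are leap or both are common. 2346: Jan 1 is Tuesday, common year.
2347: Jan 1 Wednesday, common
2348: Jan 1 Thursday, leap
2349: Jan 1 Saturday, common
2350: Jan 1 Sunday, common
2351: Jan 1 Monday, common
2352: Jan 1 Tuesday, leap
2353: Jan 1 Thursday, common
2354: Jan 1 Friday, common
2355: Jan 1 Saturday, common
2356: Jan 1 Sunday, leap
2357: Jan 1 Tuesday, common
2357 matches on both conditions.

2357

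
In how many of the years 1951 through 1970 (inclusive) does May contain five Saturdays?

9

May has 31 days; it has five Saturdays when Saturday falls among the first (month-length − 28) days — i.e. when May 1 is one of Saturday/Friday/Thursday.
May 1 by year: 1951:Tue 1952:Thu✓ 1953:Fri✓ 1954:Sat✓ 1955:Sun 1956:Tue 1957:Wed 1958:Thu✓ 1959:Fri✓ 1960:Sun 1961:Mon 1962:Tue 1963:Wed 1964:Fri✓ 1965:Sat✓ 1966:Sun 1967:Mon 1968:Wed 1969:Thu✓ 1970:Fri✓
Years with five Saturdays: 1952, 1953, 1954, 1958, 1959, 1964, 1965, 1969, 1970 → 9.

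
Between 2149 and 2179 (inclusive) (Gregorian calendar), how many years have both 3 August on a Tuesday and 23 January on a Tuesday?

Check each year's weekday for 3 August and 23 January:
  2149: Sun/Thu  2150: Mon/Fri  2151: Tue/Sat  2152: Thu/Sun  2153: Fri/Tue  2154: Sat/Wed  2155: Sun/Thu  2156: Tue/Fri  2157: Wed/Sun  2158: Thu/Mon  2159: Fri/Tue  2160: Sun/Wed  2161: Mon/Fri  2162: Tue/Sat  …(3 more)…  2166: Sun/Thu  2167: Mon/Fri  2168: Wed/Sat  2169: Thu/Mon  2170: Fri/Tue  2171: Sat/Wed  2172: Mon/Thu  2173: Tue/Sat  2174: Wed/Sun  2175: Thu/Mon  2176: Sat/Tue  2177: Sun/Thu  2178: Mon/Fri  2179: Tue/Sat
Both conditions hold in: no year — 0.

0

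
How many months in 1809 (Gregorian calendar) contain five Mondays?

4

A month of length L has five Mondays iff its first Monday is on day ≤ L−28 (so day 1–3 in a 31-day month, 1–2 in a 30-day month, day 1 in a leap February).
Checking each month of 1809: Jan starts Sun (31d) ✓; Feb starts Wed (28d); Mar starts Wed (31d); Apr starts Sat (30d); May starts Mon (31d) ✓; Jun starts Thu (30d); Jul starts Sat (31d) ✓; Aug starts Tue (31d); Sep starts Fri (30d); Oct starts Sun (31d) ✓; Nov starts Wed (30d); Dec starts Fri (31d).
Five-Monday months: January, May, July, October → 4.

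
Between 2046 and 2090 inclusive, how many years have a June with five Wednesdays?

June has 30 days; it has five Wednesdays when Wednesday falls among the first (month-length − 28) days — i.e. when June 1 is one of Wednesday/Tuesday.
June 1 by year: 2046:Fri 2047:Sat 2048:Mon 2049:Tue✓ 2050:Wed✓ 2051:Thu 2052:Sat 2053:Sun 2054:Mon 2055:Tue✓ 2056:Thu 2057:Fri 2058:Sat 2059:Sun 2060:Tue✓ …(15 more)… 2076:Mon 2077:Tue✓ 2078:Wed✓ 2079:Thu 2080:Sat 2081:Sun 2082:Mon 2083:Tue✓ 2084:Thu 2085:Fri 2086:Sat 2087:Sun 2088:Tue✓ 2089:Wed✓ 2090:Thu
Years with five Wednesdays: 2049, 2050, 2055, 2060, 2061, 2066, 2067, 2072, 2077, 2078, 2083, 2088, 2089 → 13.

13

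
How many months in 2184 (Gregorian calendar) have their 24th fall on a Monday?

Check the 24th of each month of 2184: Jan 24: Sat, Feb 24: Tue, Mar 24: Wed, Apr 24: Sat, May 24: Mon, Jun 24: Thu, Jul 24: Sat, Aug 24: Tue, Sep 24: Fri, Oct 24: Sun, Nov 24: Wed, Dec 24: Fri.
Monday occurs in May — 1 month.

1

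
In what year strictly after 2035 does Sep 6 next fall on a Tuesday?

From one year to the next, a fixed date's weekday advances by 1, or by 2 when a Feb 29 lies between the two dates.
2035: September 6 is Thursday.
2036: Saturday (+2)
2037: Sunday (+1)
2038: Monday (+1)
2039: Tuesday (+1)
Sep 6 falls on a Tuesday in 2039.

2039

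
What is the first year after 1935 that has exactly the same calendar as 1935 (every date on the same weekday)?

Two years share a calendar iff Jan 1 falls on the same weekday and both are leap or both are common. 1935: Jan 1 is Tuesday, common year.
1936: Jan 1 Wednesday, leap
1937: Jan 1 Friday, common
1938: Jan 1 Saturday, common
1939: Jan 1 Sunday, common
1940: Jan 1 Monday, leap
1941: Jan 1 Wednesday, common
1942: Jan 1 Thursday, common
1943: Jan 1 Friday, common
1944: Jan 1 Saturday, leap
1945: Jan 1 Monday, common
1946: Jan 1 Tuesday, common
1946 matches on both conditions.

1946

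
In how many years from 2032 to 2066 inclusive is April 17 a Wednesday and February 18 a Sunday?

1

Check each year's weekday for April 17 and February 18:
  2032: Sat/Wed  2033: Sun/Fri  2034: Mon/Sat  2035: Tue/Sun  2036: Thu/Mon  2037: Fri/Wed  2038: Sat/Thu  2039: Sun/Fri  2040: Tue/Sat  2041: Wed/Mon  2042: Thu/Tue  2043: Fri/Wed  2044: Sun/Thu  2045: Mon/Sat  …(7 more)…  2053: Thu/Tue  2054: Fri/Wed  2055: Sat/Thu  2056: Mon/Fri  2057: Tue/Sun  2058: Wed/Mon  2059: Thu/Tue  2060: Sat/Wed  2061: Sun/Fri  2062: Mon/Sat  2063: Tue/Sun  2064: Thu/Mon  2065: Fri/Wed  2066: Sat/Thu
Both conditions hold in: 2052 — 1.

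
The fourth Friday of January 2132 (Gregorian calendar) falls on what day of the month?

25

January 1, 2132 is a Tuesday, so the first Friday is the 4th.
The fourth Friday is 4 + 21 = 25.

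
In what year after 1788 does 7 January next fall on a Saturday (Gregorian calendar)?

1792

From one year to the next, a fixed date's weekday advances by 1, or by 2 when a Feb 29 lies between the two dates.
1788: January 7 is Monday.
1789: Wednesday (+2)
1790: Thursday (+1)
1791: Friday (+1)
1792: Saturday (+1)
7 January falls on a Saturday in 1792.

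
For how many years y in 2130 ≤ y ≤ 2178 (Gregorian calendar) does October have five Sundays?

October has 31 days; it has five Sundays when Sunday falls among the first (month-length − 28) days — i.e. when October 1 is one of Sunday/Saturday/Friday.
October 1 by year: 2130:Sun✓ 2131:Mon 2132:Wed 2133:Thu 2134:Fri✓ 2135:Sat✓ 2136:Mon 2137:Tue 2138:Wed 2139:Thu 2140:Sat✓ 2141:Sun✓ 2142:Mon 2143:Tue 2144:Thu …(19 more)… 2164:Mon 2165:Tue 2166:Wed 2167:Thu 2168:Sat✓ 2169:Sun✓ 2170:Mon 2171:Tue 2172:Thu 2173:Fri✓ 2174:Sat✓ 2175:Sun✓ 2176:Tue 2177:Wed 2178:Thu
Years with five Sundays: 2130, 2134, 2135, 2140, 2141, 2145, 2146, 2147, 2151, 2152, 2156, 2157, 2158, 2162, 2163, 2168, 2169, 2173, 2174, 2175 → 20.

20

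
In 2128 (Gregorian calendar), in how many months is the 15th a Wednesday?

Check the 15th of each month of 2128: Jan 15: Thu, Feb 15: Sun, Mar 15: Mon, Apr 15: Thu, May 15: Sat, Jun 15: Tue, Jul 15: Thu, Aug 15: Sun, Sep 15: Wed, Oct 15: Fri, Nov 15: Mon, Dec 15: Wed.
Wednesday occurs in September, December — 2 months.

2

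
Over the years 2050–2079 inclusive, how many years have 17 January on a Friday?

4

Track 17 January's weekday year by year (advancing +1, or +2 across a Feb 29):
  2050: Mon  2051: Tue (+1)  2052: Wed (+1)  2053: Fri (+2) ✓  2054: Sat (+1)
  2055: Sun (+1)  2056: Mon (+1)  2057: Wed (+2)  2058: Thu (+1)  2059: Fri (+1) ✓
  2060: Sat (+1)  2061: Mon (+2)  2062: Tue (+1)  2063: Wed (+1)  2064: Thu (+1)
  2065: Sat (+2)  2066: Sun (+1)  2067: Mon (+1)  2068: Tue (+1)  2069: Thu (+2)
  2070: Fri (+1) ✓  2071: Sat (+1)  2072: Sun (+1)  2073: Tue (+2)  2074: Wed (+1)
  2075: Thu (+1)  2076: Fri (+1) ✓  2077: Sun (+2)  2078: Mon (+1)  2079: Tue (+1)
Friday years: 2053, 2059, 2070, 2076 — 4 in total.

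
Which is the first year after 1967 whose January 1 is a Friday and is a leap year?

Jan 1 advances by 2 weekdays after a leap year and by 1 after a common year.
1967: Jan 1 is Sunday.
1968: Monday (leap)
1969: Wednesday
1970: Thursday
1971: Friday
1972: Saturday (leap)
1973: Monday
1974: Tuesday
1975: Wednesday
1976: Thursday (leap)
1977: Saturday
1978: Sunday
1979: Monday
1980: Tuesday (leap)
1981: Thursday
1982: Friday
1983: Saturday
1984: Sunday (leap)
1985: Tuesday
1986: Wednesday
1987: Thursday
1988: Friday (leap)
1988 begins on a Friday and is a leap year.

1988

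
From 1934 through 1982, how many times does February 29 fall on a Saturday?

Leap years in 1934–1982: 12 of them.
Feb 29 weekday advances by 5 (mod 7) from one leap year to the next four years later (or differs when a century non-leap intervenes).
Leap-day weekdays: 1936:Sat✓ 1940:Thu 1944:Tue 1948:Sun 1952:Fri 1956:Wed 1960:Mon 1964:Sat✓ 1968:Thu 1972:Tue 1976:Sun 1980:Fri
Saturday: 1936, 1964 → 2.

2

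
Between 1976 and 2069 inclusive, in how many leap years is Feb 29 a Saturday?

Leap years in 1976–2069: 24 of them.
Feb 29 weekday advances by 5 (mod 7) from one leap year to the next four years later (or differs when a century non-leap intervenes).
Leap-day weekdays: 1976:Sun 1980:Fri 1984:Wed 1988:Mon 1992:Sat✓ 1996:Thu 2000:Tue 2004:Sun 2008:Fri 2012:Wed 2016:Mon 2020:Sat✓ 2024:Thu 2028:Tue 2032:Sun 2036:Fri 2040:Wed 2044:Mon 2048:Sat✓ 2052:Thu 2056:Tue 2060:Sun 2064:Fri 2068:Wed
Saturday: 1992, 2020, 2048 → 3.

3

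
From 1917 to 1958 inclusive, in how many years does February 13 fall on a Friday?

6

Track February 13's weekday year by year (advancing +1, or +2 across a Feb 29):
  1917: Tue  1918: Wed (+1)  1919: Thu (+1)  1920: Fri (+1) ✓  1921: Sun (+2)
  1922: Mon (+1)  1923: Tue (+1)  1924: Wed (+1)  1925: Fri (+2) ✓  1926: Sat (+1)
  1927: Sun (+1)  1928: Mon (+1)  1929: Wed (+2)  1930: Thu (+1)  … (14 more years) …
  1945: Tue (+2)  1946: Wed (+1)  1947: Thu (+1)  1948: Fri (+1) ✓  1949: Sun (+2)
  1950: Mon (+1)  1951: Tue (+1)  1952: Wed (+1)  1953: Fri (+2) ✓  1954: Sat (+1)
  1955: Sun (+1)  1956: Mon (+1)  1957: Wed (+2)  1958: Thu (+1)
Friday years: 1920, 1925, 1931, 1942, 1948, 1953 — 6 in total.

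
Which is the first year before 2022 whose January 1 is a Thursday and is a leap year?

2004

Jan 1 advances by 2 weekdays after a leap year and by 1 after a common year.
2022: Jan 1 is Saturday.
2021: Friday
2020: Wednesday (leap)
2019: Tuesday
2018: Monday
2017: Sunday
2016: Friday (leap)
2015: Thursday
2014: Wednesday
2013: Tuesday
2012: Sunday (leap)
2011: Saturday
2010: Friday
2009: Thursday
2008: Tuesday (leap)
2007: Monday
2006: Sunday
2005: Saturday
2004: Thursday (leap)
2004 begins on a Thursday and is a leap year.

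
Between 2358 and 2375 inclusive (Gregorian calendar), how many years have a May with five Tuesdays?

May has 31 days; it has five Tuesdays when Tuesday falls among the first (month-length − 28) days — i.e. when May 1 is one of Tuesday/Monday/Sunday.
May 1 by year: 2358:Thu 2359:Fri 2360:Sun✓ 2361:Mon✓ 2362:Tue✓ 2363:Wed 2364:Fri 2365:Sat 2366:Sun✓ 2367:Mon✓ 2368:Wed 2369:Thu 2370:Fri 2371:Sat 2372:Mon✓ 2373:Tue✓ 2374:Wed 2375:Thu
Years with five Tuesdays: 2360, 2361, 2362, 2366, 2367, 2372, 2373 → 7.

7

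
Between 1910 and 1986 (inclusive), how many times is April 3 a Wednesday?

Track April 3's weekday year by year (advancing +1, or +2 across a Feb 29):
  1910: Sun  1911: Mon (+1)  1912: Wed (+2) ✓  1913: Thu (+1)  1914: Fri (+1)
  1915: Sat (+1)  1916: Mon (+2)  1917: Tue (+1)  1918: Wed (+1) ✓  1919: Thu (+1)
  1920: Sat (+2)  1921: Sun (+1)  1922: Mon (+1)  1923: Tue (+1)  … (49 more years) …
  1973: Tue (+1)  1974: Wed (+1) ✓  1975: Thu (+1)  1976: Sat (+2)  1977: Sun (+1)
  1978: Mon (+1)  1979: Tue (+1)  1980: Thu (+2)  1981: Fri (+1)  1982: Sat (+1)
  1983: Sun (+1)  1984: Tue (+2)  1985: Wed (+1) ✓  1986: Thu (+1)
Wednesday years: 1912, 1918, 1929, 1935, 1940, 1946, 1957, 1963, 1968, 1974, 1985 — 11 in total.

11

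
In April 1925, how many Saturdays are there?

4

April 1925 has 30 days and begins on Wednesday.
The first Saturday is April 4.
Saturdays fall on 4, 11, 18, 25 — that's 4.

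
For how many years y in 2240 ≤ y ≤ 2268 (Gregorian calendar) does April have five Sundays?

April has 30 days; it has five Sundays when Sunday falls among the first (month-length − 28) days — i.e. when April 1 is one of Sunday/Saturday.
April 1 by year: 2240:Wed 2241:Thu 2242:Fri 2243:Sat✓ 2244:Mon 2245:Tue 2246:Wed 2247:Thu 2248:Sat✓ 2249:Sun✓ 2250:Mon 2251:Tue 2252:Thu 2253:Fri 2254:Sat✓ 2255:Sun✓ 2256:Tue 2257:Wed 2258:Thu 2259:Fri 2260:Sun✓ 2261:Mon 2262:Tue 2263:Wed 2264:Fri 2265:Sat✓ 2266:Sun✓ 2267:Mon 2268:Wed
Years with five Sundays: 2243, 2248, 2249, 2254, 2255, 2260, 2265, 2266 → 8.

8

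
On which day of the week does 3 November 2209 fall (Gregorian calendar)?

Friday

January 1, 2209 is a Sunday.
November 3 is day 307 of the year, i.e. 306 days after Jan 1.
306 mod 7 = 5, so advance 5 weekdays from Sunday: Friday.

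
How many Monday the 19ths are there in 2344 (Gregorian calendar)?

1

Check the 19th of each month of 2344: Jan 19: Wed, Feb 19: Sat, Mar 19: Sun, Apr 19: Wed, May 19: Fri, Jun 19: Mon, Jul 19: Wed, Aug 19: Sat, Sep 19: Tue, Oct 19: Thu, Nov 19: Sun, Dec 19: Tue.
Monday occurs in June — 1 month.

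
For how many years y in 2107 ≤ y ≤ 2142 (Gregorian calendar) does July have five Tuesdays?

16

July has 31 days; it has five Tuesdays when Tuesday falls among the first (month-length − 28) days — i.e. when July 1 is one of Tuesday/Monday/Sunday.
July 1 by year: 2107:Fri 2108:Sun✓ 2109:Mon✓ 2110:Tue✓ 2111:Wed 2112:Fri 2113:Sat 2114:Sun✓ 2115:Mon✓ 2116:Wed 2117:Thu 2118:Fri 2119:Sat 2120:Mon✓ 2121:Tue✓ …(6 more)… 2128:Thu 2129:Fri 2130:Sat 2131:Sun✓ 2132:Tue✓ 2133:Wed 2134:Thu 2135:Fri 2136:Sun✓ 2137:Mon✓ 2138:Tue✓ 2139:Wed 2140:Fri 2141:Sat 2142:Sun✓
Years with five Tuesdays: 2108, 2109, 2110, 2114, 2115, 2120, 2121, 2125, 2126, 2127, 2131, 2132, 2136, 2137, 2138, 2142 → 16.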